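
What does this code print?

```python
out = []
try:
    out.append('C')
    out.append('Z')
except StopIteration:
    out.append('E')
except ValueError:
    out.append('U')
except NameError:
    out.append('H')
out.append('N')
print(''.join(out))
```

Execution trace: 'C' (try body) → 'Z' (try body, no exception) → 'N' (after the try/except). Output: CZN

Answer: CZN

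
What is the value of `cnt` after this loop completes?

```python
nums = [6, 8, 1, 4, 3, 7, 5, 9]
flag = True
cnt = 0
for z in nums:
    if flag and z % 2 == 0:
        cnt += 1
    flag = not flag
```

Count even values at even positions
`cnt` takes the values: 0 → 1

Answer: 1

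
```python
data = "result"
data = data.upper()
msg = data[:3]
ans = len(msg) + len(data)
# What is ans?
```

Trace:
`data = "result"` → data = 'result'
`data = data.upper()` → data = 'RESULT'
`msg = data[:3]` → msg = 'RES'
`ans = len(msg) + len(data)` → ans = 9
So ans = 9

Answer: 9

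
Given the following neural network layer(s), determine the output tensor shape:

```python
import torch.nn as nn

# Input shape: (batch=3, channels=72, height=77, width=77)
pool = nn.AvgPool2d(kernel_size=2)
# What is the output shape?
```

Input: (3, 72, 77, 77) -> Output: (3, 72, 38, 38)

Answer: (3, 72, 38, 38)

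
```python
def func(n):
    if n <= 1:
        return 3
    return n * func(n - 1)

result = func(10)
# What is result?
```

func(10) = 10 * 9 * 8 * 7 * 6 * 5 * 4 * 3 * 2 * 3 = 10886400

Answer: 10886400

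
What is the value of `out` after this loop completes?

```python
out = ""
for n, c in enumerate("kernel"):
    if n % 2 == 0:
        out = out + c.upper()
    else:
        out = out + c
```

Uppercase even positions in 'kernel'
`out` takes the values: "" → "K" → "Ke" → "KeR" → "KeRn" → "KeRnE" → "KeRnEl"

Answer: "KeRnEl"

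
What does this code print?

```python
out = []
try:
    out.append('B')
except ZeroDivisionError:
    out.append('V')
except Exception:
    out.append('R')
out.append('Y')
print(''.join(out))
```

Execution trace: 'B' (try body, no exception) → 'Y' (after the try/except). Output: BY

Answer: BY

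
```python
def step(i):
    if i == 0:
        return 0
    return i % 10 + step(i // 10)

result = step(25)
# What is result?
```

Sum of digits of 25: 5 + 2 = 7

Answer: 7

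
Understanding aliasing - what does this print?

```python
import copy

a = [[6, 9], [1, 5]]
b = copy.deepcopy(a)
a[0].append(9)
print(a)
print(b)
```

Key concept: deep copy is fully independent.
Step by step:
`a = [[6, 9], [1, 5]]` → a = [[6, 9], [1, 5]]
`b = copy.deepcopy(a)` → b = [[6, 9], [1, 5]]
`a[0].append(9)` → a = [[6, 9, 9], [1, 5]]
`print(a)` → prints [[6, 9, 9], [1, 5]]
`print(b)` → prints [[6, 9], [1, 5]]

Answer:
[[6, 9, 9], [1, 5]]
[[6, 9], [1, 5]]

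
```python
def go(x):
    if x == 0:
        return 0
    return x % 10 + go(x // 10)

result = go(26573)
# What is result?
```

Sum of digits of 26573: 3 + 7 + 5 + 6 + 2 = 23

Answer: 23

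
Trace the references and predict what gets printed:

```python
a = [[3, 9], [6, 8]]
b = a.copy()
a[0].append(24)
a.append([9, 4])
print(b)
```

Key concept: shallow copy with nested lists.
Step by step:
`a = [[3, 9], [6, 8]]` → a = [[3, 9], [6, 8]]
`b = a.copy()` → b = [[3, 9], [6, 8]]
`a[0].append(24)` → a = [[3, 9, 24], [6, 8]]; b = [[3, 9, 24], [6, 8]]
`a.append([9, 4])` → a = [[3, 9, 24], [6, 8], [9, 4]]
`print(b)` → prints [[3, 9, 24], [6, 8]]

Answer: [[3, 9, 24], [6, 8]]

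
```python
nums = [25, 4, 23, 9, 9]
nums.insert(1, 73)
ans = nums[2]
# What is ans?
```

Trace:
`nums = [25, 4, 23, 9, 9]` → nums = [25, 4, 23, 9, 9]
`nums.insert(1, 73)` → nums = [25, 73, 4, 23, 9, 9]
`ans = nums[2]` → ans = 4
So ans = 4

Answer: 4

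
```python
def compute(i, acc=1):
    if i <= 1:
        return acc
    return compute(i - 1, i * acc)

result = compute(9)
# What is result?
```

Accumulator trace (n, acc): (9, 1) -> (8, 9) -> (7, 72) -> (6, 504) -> (5, 3024) -> (4, 15120) -> (3, 60480) -> (2, 181440) -> (1, 362880) -> return 362880

Answer: 362880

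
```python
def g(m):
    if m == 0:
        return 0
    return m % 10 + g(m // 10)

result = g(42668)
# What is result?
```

Sum of digits of 42668: 8 + 6 + 6 + 2 + 4 = 26

Answer: 26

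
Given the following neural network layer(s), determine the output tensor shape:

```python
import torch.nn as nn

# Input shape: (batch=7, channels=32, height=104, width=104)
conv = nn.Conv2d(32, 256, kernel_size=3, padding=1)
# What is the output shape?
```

Input: (7, 32, 104, 104) -> Output: (7, 256, 104, 104)

Answer: (7, 256, 104, 104)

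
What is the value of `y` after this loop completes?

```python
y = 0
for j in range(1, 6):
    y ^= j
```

XOR of 1 to 5
`y` takes the values: 0 → 1 → 3 → 0 → 4 → 1

Answer: 1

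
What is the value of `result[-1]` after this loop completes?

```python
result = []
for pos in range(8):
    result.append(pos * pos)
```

Last element of squares 0 to 7
`result` takes the values: [] → [0] → [0, 1] → [0, 1, 4] → [0, 1, 4, 9] → [0, 1, 4, 9, 16] → [0, 1, 4, 9, 16, 25] → [0, 1, 4, 9, 16, 25, 36] → [0, 1, 4, 9, 16, 25, 36, 49]
So `result[-1]` = 49

Answer: 49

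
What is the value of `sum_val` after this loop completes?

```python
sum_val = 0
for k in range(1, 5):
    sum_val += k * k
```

Sum of squares 1² to 4² = 30
`sum_val` takes the values: 0 → 1 → 5 → 14 → 30

Answer: 30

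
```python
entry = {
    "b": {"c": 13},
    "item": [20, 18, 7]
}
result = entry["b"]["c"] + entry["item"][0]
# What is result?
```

Trace:
`entry = { ...` → entry = {'b': {'c': 13}, 'item': [20, 18, 7]}
`result = entry["b"]["c"] + entry["item"][0]` → result = 33
So result = 33

Answer: 33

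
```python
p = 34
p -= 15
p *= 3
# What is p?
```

Trace:
`p = 34` → p = 34
`p -= 15` → p = 19
`p *= 3` → p = 57
So p = 57

Answer: 57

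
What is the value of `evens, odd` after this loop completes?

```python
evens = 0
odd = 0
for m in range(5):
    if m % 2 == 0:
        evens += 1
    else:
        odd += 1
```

Count evens and odds in range(5)
`evens, odd` takes the values: (0, 0) → (1, 0) → (1, 1) → (2, 1) → (2, 2) → (3, 2)

Answer: 3, 2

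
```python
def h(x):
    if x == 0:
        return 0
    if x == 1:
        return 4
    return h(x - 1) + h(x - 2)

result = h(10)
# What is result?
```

Build up from base cases: h(0)=0, h(1)=4, h(2)=4, h(3)=8, h(4)=12, h(5)=20, h(6)=32, ..., h(10)=220

Answer: 220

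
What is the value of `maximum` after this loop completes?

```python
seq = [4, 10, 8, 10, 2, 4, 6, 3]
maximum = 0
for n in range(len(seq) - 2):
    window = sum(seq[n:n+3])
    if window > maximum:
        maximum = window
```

Max sum of 3-element window in [4, 10, 8, 10, 2, 4, 6, 3]
`maximum` takes the values: 0 → 22 → 28

Answer: 28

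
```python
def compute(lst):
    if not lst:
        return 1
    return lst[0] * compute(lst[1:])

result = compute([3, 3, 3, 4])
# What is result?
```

Product over [3, 3, 3, 4] = 3 * 3 * 3 * 4 = 108

Answer: 108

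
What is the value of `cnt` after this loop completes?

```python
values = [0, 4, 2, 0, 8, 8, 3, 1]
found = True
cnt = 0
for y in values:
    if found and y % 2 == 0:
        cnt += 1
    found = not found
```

Count even values at even positions
`cnt` takes the values: 0 → 1 → 2 → 3

Answer: 3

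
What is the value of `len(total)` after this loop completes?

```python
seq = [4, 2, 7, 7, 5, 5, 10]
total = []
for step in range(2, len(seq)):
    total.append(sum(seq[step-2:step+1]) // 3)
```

Number of 3-element averages
`total` takes the values: [] → [4] → [4, 5] → [4, 5, 6] → [4, 5, 6, 5] → [4, 5, 6, 5, 6]
So `len(total)` = 5

Answer: 5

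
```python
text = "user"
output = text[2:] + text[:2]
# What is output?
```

Trace:
`text = "user"` → text = 'user'
`output = text[2:] + text[:2]` → output = 'erus'
So output = 'erus'

Answer: 'erus'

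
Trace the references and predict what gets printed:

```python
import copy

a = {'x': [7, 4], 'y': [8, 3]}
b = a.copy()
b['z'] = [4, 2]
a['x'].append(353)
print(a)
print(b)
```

Key concept: shallow copy of dict with mutable values.
Step by step:
`a = {'x': [7, 4], 'y': [8, 3]}` → a = {'x': [7, 4], 'y': [8, 3]}
`b = a.copy()` → b = {'x': [7, 4], 'y': [8, 3]}
`b['z'] = [4, 2]` → b = {'x': [7, 4], 'y': [8, 3], 'z': [4, 2]}
`a['x'].append(353)` → a = {'x': [7, 4, 353], 'y': [8, 3]}; b = {'x': [7, 4, 353], 'y': [8, 3], 'z': [4, 2]}
`print(a)` → prints {'x': [7, 4, 353], 'y': [8, 3]}
`print(b)` → prints {'x': [7, 4, 353], 'y': [8, 3], 'z': [4, 2]}

Answer:
{'x': [7, 4, 353], 'y': [8, 3]}
{'x': [7, 4, 353], 'y': [8, 3], 'z': [4, 2]}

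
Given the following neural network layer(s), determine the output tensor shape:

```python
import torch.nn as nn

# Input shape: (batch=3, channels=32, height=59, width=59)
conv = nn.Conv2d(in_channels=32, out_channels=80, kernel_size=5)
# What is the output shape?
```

Input: (3, 32, 59, 59) -> Output: (3, 80, 55, 55)

Answer: (3, 80, 55, 55)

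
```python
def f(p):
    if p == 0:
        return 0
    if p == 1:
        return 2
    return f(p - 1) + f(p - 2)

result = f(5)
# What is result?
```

Build up from base cases: f(0)=0, f(1)=2, f(2)=2, f(3)=4, f(4)=6, f(5)=10

Answer: 10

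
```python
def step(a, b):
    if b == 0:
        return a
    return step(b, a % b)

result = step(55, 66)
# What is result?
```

step(55, 66) -> step(66, 55) -> step(55, 11) -> step(11, 0) -> 11

Answer: 11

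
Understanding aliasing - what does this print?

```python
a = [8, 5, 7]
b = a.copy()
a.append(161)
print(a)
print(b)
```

Key concept: list.copy() creates independent copy.
Step by step:
`a = [8, 5, 7]` → a = [8, 5, 7]
`b = a.copy()` → b = [8, 5, 7]
`a.append(161)` → a = [8, 5, 7, 161]
`print(a)` → prints [8, 5, 7, 161]
`print(b)` → prints [8, 5, 7]

Answer:
[8, 5, 7, 161]
[8, 5, 7]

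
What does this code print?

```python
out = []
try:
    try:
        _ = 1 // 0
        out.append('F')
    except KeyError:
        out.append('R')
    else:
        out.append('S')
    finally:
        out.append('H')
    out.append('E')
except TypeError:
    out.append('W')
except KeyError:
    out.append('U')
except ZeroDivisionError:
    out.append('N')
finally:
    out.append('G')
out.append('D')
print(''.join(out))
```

Execution trace: 'H' (inner finally) → 'N' (except ZeroDivisionError) → 'G' (finally) → 'D' (after the try/except). Output: HNGD

Answer: HNGD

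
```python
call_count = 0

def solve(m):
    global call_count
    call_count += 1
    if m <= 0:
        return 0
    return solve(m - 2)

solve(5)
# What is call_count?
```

Linear recursion stepping by 2: 4 calls from m=5 down to ≤0.

Answer: 4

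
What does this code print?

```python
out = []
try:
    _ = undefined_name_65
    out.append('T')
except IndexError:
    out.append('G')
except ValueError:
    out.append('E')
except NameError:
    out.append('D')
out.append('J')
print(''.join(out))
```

Execution trace: 'D' (except NameError) → 'J' (after the try/except). Output: DJ

Answer: DJ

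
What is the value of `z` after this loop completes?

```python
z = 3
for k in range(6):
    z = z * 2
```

Multiply by 2, 6 times: 3 * 2^6 = 192
`z` takes the values: 3 → 6 → 12 → 24 → 48 → 96 → 192

Answer: 192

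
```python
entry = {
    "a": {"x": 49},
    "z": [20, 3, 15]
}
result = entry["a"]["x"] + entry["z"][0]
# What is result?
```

Trace:
`entry = { ...` → entry = {'a': {'x': 49}, 'z': [20, 3, 15]}
`result = entry["a"]["x"] + entry["z"][0]` → result = 69
So result = 69

Answer: 69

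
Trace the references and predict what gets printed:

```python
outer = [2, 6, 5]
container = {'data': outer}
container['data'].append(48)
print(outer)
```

Key concept: dict holds reference to list.
Step by step:
`outer = [2, 6, 5]` → outer = [2, 6, 5]
`container = {'data': outer}` → container = {'data': [2, 6, 5]}
`container['data'].append(48)` → outer = [2, 6, 5, 48]; container = {'data': [2, 6, 5, 48]}
`print(outer)` → prints [2, 6, 5, 48]

Answer: [2, 6, 5, 48]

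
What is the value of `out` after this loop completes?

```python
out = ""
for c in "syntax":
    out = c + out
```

Reverse 'syntax'
`out` takes the values: "" → "s" → "ys" → "nys" → "tnys" → "atnys" → "xatnys"

Answer: "xatnys"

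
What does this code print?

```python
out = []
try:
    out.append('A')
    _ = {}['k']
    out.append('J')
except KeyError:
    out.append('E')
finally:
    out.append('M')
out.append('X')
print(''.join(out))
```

Execution trace: 'A' (try body) → 'E' (except KeyError) → 'M' (finally) → 'X' (after the try/except). Output: AEMX

Answer: AEMX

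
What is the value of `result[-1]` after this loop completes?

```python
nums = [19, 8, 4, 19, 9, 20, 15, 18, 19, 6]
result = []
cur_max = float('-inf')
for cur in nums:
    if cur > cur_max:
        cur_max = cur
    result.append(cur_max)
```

Running max ends at 20
`result` takes the values: [] → [19] → [19, 19] → [19, 19, 19] → [19, 19, 19, 19] → [19, 19, 19, 19, 19] → [19, 19, 19, 19, 19, 20] → [19, 19, 19, 19, 19, 20, 20] → [19, 19, 19, 19, 19, 20, 20, 20] → [19, 19, 19, 19, 19, 20, 20, 20, 20] → [19, 19, 19, 19, 19, 20, 20, 20, 20, 20]
So `result[-1]` = 20

Answer: 20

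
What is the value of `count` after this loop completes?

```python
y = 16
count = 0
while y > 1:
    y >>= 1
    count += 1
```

Count right shifts until 1
`count` takes the values: 0 → 1 → 2 → 3 → 4

Answer: 4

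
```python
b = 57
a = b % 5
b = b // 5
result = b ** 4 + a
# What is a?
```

Trace:
`b = 57` → b = 57
`a = b % 5` → a = 2
`b = b // 5` → b = 11
`result = b ** 4 + a` → result = 14643
So a = 2

Answer: 2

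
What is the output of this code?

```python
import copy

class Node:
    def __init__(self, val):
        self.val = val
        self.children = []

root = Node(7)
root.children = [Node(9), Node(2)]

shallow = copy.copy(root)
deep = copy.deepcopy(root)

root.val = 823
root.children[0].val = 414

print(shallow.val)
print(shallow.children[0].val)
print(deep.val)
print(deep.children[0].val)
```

Key concept: deep copy with custom objects.
Step by step:
`root = Node(7)` → root = Node(val=7, children=[])
`root.children = [Node(9), Node(2)]` → root = Node(val=7, children=[Node(val=9, children=[]), Node(val=2, children=[])])
`shallow = copy.copy(root)` → shallow = Node(val=7, children=[Node(val=9, children=[]), Node(val=2, children=[])])
`deep = copy.deepcopy(root)` → deep = Node(val=7, children=[Node(val=9, children=[]), Node(val=2, children=[])])
`root.val = 823` → root = Node(val=823, children=[Node(val=9, children=[]), Node(val=2, children=[])])
`root.children[0].val = 414` → root = Node(val=823, children=[Node(val=414, children=[]), Node(val=2, children=[])]); shallow = Node(val=7, children=[Node(val=414, children=[]), Node(val=2, children=[])])
`print(shallow.val)` → prints 7
`print(shallow.children[0].val)` → prints 414
`print(deep.val)` → prints 7
`print(deep.children[0].val)` → prints 9

Answer:
7
414
7
9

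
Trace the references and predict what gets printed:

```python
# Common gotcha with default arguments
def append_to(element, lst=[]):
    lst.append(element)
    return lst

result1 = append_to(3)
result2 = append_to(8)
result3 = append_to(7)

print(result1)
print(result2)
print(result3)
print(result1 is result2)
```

Key concept: mutable default argument gotcha.
Step by step:
`result1 = append_to(3)` → result1 = [3]
`result2 = append_to(8)` → result1 = [3, 8] (same object as result2); result2 = [3, 8] (same object as result1)
`result3 = append_to(7)` → result1 = [3, 8, 7] (same object as result2, result3); result2 = [3, 8, 7] (same object as result1, result3); result3 = [3, 8, 7] (same object as result1, result2)
`print(result1)` → prints [3, 8, 7]
`print(result2)` → prints [3, 8, 7]
`print(result3)` → prints [3, 8, 7]
`print(result1 is result2)` → prints True

Answer:
[3, 8, 7]
[3, 8, 7]
[3, 8, 7]
True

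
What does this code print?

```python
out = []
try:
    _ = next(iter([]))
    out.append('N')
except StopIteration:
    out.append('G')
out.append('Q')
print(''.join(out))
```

Execution trace: 'G' (except StopIteration) → 'Q' (after the try/except). Output: GQ

Answer: GQ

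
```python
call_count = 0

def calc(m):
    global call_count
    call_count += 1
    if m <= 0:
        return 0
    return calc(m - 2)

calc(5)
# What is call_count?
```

Linear recursion stepping by 2: 4 calls from m=5 down to ≤0.

Answer: 4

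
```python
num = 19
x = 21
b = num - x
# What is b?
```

Trace:
`num = 19` → num = 19
`x = 21` → x = 21
`b = num - x` → b = -2
So b = -2

Answer: -2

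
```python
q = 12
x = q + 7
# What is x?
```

Trace:
`q = 12` → q = 12
`x = q + 7` → x = 19
So x = 19

Answer: 19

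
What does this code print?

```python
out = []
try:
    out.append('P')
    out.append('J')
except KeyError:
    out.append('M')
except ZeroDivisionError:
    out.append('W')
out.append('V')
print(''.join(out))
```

Execution trace: 'P' (try body) → 'J' (try body, no exception) → 'V' (after the try/except). Output: PJV

Answer: PJV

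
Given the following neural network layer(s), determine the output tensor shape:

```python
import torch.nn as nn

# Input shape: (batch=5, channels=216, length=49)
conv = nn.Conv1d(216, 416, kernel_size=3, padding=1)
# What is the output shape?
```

Input: (5, 216, 49) -> Output: (5, 416, 49)

Answer: (5, 416, 49)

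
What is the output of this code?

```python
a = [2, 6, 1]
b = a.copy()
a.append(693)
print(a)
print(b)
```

Key concept: list.copy() creates independent copy.
Step by step:
`a = [2, 6, 1]` → a = [2, 6, 1]
`b = a.copy()` → b = [2, 6, 1]
`a.append(693)` → a = [2, 6, 1, 693]
`print(a)` → prints [2, 6, 1, 693]
`print(b)` → prints [2, 6, 1]

Answer:
[2, 6, 1, 693]
[2, 6, 1]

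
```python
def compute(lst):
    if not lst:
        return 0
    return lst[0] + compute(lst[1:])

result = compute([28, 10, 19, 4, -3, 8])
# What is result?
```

28 + 10 + 19 + 4 + (-3) + 8 + 0 = 66

Answer: 66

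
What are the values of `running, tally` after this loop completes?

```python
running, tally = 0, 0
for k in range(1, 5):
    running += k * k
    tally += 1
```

Sum of squares and count
`running, tally` takes the values: (0, 0) → (1, 0) → (1, 1) → (5, 1) → (5, 2) → (14, 2) → (14, 3) → (30, 3) → (30, 4)

Answer: 30, 4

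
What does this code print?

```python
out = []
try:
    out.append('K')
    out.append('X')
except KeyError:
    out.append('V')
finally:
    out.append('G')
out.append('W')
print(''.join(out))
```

Execution trace: 'K' (try body) → 'X' (try body, no exception) → 'G' (finally) → 'W' (after the try/except). Output: KXGW

Answer: KXGW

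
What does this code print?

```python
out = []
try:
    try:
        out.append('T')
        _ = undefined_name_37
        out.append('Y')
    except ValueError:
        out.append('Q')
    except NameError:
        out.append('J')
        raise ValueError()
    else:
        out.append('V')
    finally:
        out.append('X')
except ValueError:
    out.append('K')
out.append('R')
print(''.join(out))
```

Execution trace: 'T' (inner try body) → 'J' (inner except NameError) → 'X' (inner finally) → 'K' (outer except ValueError) → 'R' (after the try/except). Output: TJXKR

Answer: TJXKR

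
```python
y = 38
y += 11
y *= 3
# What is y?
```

Trace:
`y = 38` → y = 38
`y += 11` → y = 49
`y *= 3` → y = 147
So y = 147

Answer: 147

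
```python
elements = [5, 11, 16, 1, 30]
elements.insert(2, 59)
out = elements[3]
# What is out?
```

Trace:
`elements = [5, 11, 16, 1, 30]` → elements = [5, 11, 16, 1, 30]
`elements.insert(2, 59)` → elements = [5, 11, 59, 16, 1, 30]
`out = elements[3]` → out = 16
So out = 16

Answer: 16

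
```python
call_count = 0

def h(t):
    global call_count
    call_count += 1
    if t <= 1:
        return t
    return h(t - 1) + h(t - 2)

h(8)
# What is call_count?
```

Calls(t) = 1 + Calls(t-1) + Calls(t-2); Calls(0)=Calls(1)=1. For t=8 this gives 67.

Answer: 67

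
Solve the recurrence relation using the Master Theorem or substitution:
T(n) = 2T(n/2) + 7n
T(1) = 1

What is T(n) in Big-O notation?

By Master Theorem: a=2, b=2, f(n)=7n. Since log_2(2) = 1 and f(n) = Θ(n^1), Case 2 applies. T(n) = O(n log n).

Answer: O(n log n)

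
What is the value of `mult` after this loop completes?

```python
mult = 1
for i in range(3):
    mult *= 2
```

2^3 = 8
`mult` takes the values: 1 → 2 → 4 → 8

Answer: 8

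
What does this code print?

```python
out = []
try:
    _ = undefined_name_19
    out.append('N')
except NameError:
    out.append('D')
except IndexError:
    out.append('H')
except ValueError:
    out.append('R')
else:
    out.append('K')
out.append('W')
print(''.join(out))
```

Execution trace: 'D' (except NameError) → 'W' (after the try/except). Output: DW

Answer: DW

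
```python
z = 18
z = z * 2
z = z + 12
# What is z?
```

Trace:
`z = 18` → z = 18
`z = z * 2` → z = 36
`z = z + 12` → z = 48
So z = 48

Answer: 48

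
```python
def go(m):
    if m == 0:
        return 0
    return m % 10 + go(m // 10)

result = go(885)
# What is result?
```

Sum of digits of 885: 5 + 8 + 8 = 21

Answer: 21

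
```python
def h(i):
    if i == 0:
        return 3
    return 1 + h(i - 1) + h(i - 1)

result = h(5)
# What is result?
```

h(i) = 1 + 2·h(i-1), h(0)=3. Closed form: (3+1)·2^5 - 1 = 127.

Answer: 127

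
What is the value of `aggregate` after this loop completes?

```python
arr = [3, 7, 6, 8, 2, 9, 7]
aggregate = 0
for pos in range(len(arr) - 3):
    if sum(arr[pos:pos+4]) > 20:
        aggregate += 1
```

Count windows with sum > 20
`aggregate` takes the values: 0 → 1 → 2 → 3 → 4

Answer: 4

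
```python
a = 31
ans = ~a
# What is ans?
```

Trace:
`a = 31` → a = 31
`ans = ~a` → ans = -32
So ans = -32

Answer: -32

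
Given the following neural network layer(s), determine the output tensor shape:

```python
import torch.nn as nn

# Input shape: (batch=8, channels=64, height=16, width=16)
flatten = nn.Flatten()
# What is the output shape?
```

Input: (8, 64, 16, 16) -> Output: (8, 16384)

Answer: (8, 16384)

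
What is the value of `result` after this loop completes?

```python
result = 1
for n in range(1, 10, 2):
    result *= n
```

Product of 1, 3, 5, ... up to 9
`result` takes the values: 1 → 3 → 15 → 105 → 945

Answer: 945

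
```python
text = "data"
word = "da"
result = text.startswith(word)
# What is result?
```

Trace:
`text = "data"` → text = 'data'
`word = "da"` → word = 'da'
`result = text.startswith(word)` → result = True
So result = True

Answer: True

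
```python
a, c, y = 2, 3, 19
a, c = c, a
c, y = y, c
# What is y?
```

Trace:
`a, c, y = 2, 3, 19` → a = 2; c = 3; y = 19
`a, c = c, a` → a = 3; c = 2
`c, y = y, c` → c = 19; y = 2
So y = 2

Answer: 2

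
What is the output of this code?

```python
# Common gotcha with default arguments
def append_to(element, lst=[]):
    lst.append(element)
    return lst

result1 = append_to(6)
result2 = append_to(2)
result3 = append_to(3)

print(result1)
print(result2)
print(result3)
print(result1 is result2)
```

Key concept: mutable default argument gotcha.
Step by step:
`result1 = append_to(6)` → result1 = [6]
`result2 = append_to(2)` → result1 = [6, 2] (same object as result2); result2 = [6, 2] (same object as result1)
`result3 = append_to(3)` → result1 = [6, 2, 3] (same object as result2, result3); result2 = [6, 2, 3] (same object as result1, result3); result3 = [6, 2, 3] (same object as result1, result2)
`print(result1)` → prints [6, 2, 3]
`print(result2)` → prints [6, 2, 3]
`print(result3)` → prints [6, 2, 3]
`print(result1 is result2)` → prints True

Answer:
[6, 2, 3]
[6, 2, 3]
[6, 2, 3]
True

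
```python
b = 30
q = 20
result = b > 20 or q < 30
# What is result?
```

Trace:
`b = 30` → b = 30
`q = 20` → q = 20
`result = b > 20 or q < 30` → result = True
So result = True

Answer: True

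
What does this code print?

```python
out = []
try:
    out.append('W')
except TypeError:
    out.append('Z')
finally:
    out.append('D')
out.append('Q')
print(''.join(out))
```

Execution trace: 'W' (try body, no exception) → 'D' (finally) → 'Q' (after the try/except). Output: WDQ

Answer: WDQ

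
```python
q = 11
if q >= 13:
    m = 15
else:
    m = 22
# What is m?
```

Trace:
`q = 11` → q = 11
`if q >= 13: ...` → q >= 13 is False, take else branch → m = 22
So m = 22

Answer: 22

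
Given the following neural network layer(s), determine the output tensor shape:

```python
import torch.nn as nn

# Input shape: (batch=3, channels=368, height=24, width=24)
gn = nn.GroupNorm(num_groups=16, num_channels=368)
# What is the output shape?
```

Input: (3, 368, 24, 24) -> Output: (3, 368, 24, 24)

Answer: (3, 368, 24, 24)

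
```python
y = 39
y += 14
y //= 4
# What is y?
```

Trace:
`y = 39` → y = 39
`y += 14` → y = 53
`y //= 4` → y = 13
So y = 13

Answer: 13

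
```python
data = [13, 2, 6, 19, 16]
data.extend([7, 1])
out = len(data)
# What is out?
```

Trace:
`data = [13, 2, 6, 19, 16]` → data = [13, 2, 6, 19, 16]
`data.extend([7, 1])` → data = [13, 2, 6, 19, 16, 7, 1]
`out = len(data)` → out = 7
So out = 7

Answer: 7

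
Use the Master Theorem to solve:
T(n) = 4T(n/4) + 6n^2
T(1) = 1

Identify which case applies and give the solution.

a=4, b=4, f(n)=6n^2. log_4(4) = 1. Since c=2 > 1 and the regularity condition holds (4(n/4)^2 = (4/4^2)n^2 with 4/4^2 < 1), Case 3 applies: T(n) = Θ(f(n)) = O(n^2).

Answer: O(n^2) - Case 3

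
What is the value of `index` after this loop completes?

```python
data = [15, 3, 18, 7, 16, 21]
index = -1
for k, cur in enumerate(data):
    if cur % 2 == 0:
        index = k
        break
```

First even number index in [15, 3, 18, 7, 16, 21]
`index` takes the values: -1 → 2

Answer: 2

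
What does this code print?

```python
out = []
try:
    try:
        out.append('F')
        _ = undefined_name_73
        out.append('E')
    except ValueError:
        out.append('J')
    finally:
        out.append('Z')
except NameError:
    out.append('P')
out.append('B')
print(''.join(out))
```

Execution trace: 'F' (try body) → 'Z' (finally) → 'P' (outer except NameError) → 'B' (after the try/except). Output: FZPB

Answer: FZPB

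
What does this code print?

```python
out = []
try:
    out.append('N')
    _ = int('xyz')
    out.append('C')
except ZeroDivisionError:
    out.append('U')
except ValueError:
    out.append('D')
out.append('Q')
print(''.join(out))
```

Execution trace: 'N' (try body) → 'D' (except ValueError) → 'Q' (after the try/except). Output: NDQ

Answer: NDQ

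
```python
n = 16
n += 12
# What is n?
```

Trace:
`n = 16` → n = 16
`n += 12` → n = 28
So n = 28

Answer: 28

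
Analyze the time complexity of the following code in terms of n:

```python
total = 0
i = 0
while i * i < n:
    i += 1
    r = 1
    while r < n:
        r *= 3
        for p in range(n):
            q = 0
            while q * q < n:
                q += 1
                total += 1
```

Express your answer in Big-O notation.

Each loop level contributes: √n × log n × n × √n. Multiplying the contributions gives O(n^2 log n).

Answer: O(n^2 log n)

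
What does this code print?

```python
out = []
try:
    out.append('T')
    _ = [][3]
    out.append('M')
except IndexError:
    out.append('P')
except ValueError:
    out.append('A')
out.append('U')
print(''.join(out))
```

Execution trace: 'T' (try body) → 'P' (except IndexError) → 'U' (after the try/except). Output: TPU

Answer: TPU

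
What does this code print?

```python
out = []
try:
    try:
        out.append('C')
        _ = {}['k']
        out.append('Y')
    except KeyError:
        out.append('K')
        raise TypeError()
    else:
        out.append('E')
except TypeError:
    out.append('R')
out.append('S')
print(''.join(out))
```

Execution trace: 'C' (inner try body) → 'K' (inner except KeyError) → 'R' (outer except TypeError) → 'S' (after the try/except). Output: CKRS

Answer: CKRS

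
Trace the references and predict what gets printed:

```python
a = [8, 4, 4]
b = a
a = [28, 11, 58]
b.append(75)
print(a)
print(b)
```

Key concept: rebinding vs mutation: a is rebound to a new list, b still points at the original.
Step by step:
`a = [8, 4, 4]` → a = [8, 4, 4]
`b = a` → b = [8, 4, 4] (same object as a)
`a = [28, 11, 58]` → a = [28, 11, 58]
`b.append(75)` → b = [8, 4, 4, 75]
`print(a)` → prints [28, 11, 58]
`print(b)` → prints [8, 4, 4, 75]

Answer:
[28, 11, 58]
[8, 4, 4, 75]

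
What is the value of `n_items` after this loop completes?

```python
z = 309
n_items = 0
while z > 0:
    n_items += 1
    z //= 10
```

Count digits by repeated division by 10
`n_items` takes the values: 0 → 1 → 2 → 3

Answer: 3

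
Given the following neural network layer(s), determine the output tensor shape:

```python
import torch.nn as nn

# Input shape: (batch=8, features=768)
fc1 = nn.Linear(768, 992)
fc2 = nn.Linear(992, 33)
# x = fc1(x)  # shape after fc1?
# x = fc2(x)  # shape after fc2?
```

Input: (8, 768) -> after fc1: (8, 992) -> Output: (8, 33)

Answer: (8, 33)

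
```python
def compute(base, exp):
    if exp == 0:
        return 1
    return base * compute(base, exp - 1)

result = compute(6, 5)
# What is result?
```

compute(6, 5) = 6 * 6 * 6 * 6 * 6 = 7776

Answer: 7776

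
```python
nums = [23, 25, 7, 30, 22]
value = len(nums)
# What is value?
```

Trace:
`nums = [23, 25, 7, 30, 22]` → nums = [23, 25, 7, 30, 22]
`value = len(nums)` → value = 5
So value = 5

Answer: 5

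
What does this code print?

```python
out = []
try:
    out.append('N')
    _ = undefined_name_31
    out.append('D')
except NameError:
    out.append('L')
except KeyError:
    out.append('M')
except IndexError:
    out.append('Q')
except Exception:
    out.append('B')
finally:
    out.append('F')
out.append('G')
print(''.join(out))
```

Execution trace: 'N' (try body) → 'L' (except NameError) → 'F' (finally) → 'G' (after the try/except). Output: NLFG

Answer: NLFG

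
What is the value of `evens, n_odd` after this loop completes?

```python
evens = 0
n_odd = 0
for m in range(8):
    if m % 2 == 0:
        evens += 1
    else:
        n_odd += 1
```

Count evens and odds in range(8)
`evens, n_odd` takes the values: (0, 0) → (1, 0) → (1, 1) → (2, 1) → (2, 2) → (3, 2) → (3, 3) → (4, 3) → (4, 4)

Answer: 4, 4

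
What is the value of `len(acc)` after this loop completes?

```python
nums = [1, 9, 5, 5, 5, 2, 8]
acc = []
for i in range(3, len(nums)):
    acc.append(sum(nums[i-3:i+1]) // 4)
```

Number of 4-element averages
`acc` takes the values: [] → [5] → [5, 6] → [5, 6, 4] → [5, 6, 4, 5]
So `len(acc)` = 4

Answer: 4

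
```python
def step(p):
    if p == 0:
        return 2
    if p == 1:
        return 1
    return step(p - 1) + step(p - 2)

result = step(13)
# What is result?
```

Build up from base cases: step(0)=2, step(1)=1, step(2)=3, step(3)=4, step(4)=7, step(5)=11, step(6)=18, ..., step(13)=521

Answer: 521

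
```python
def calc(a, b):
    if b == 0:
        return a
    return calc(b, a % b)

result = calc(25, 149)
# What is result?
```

calc(25, 149) -> calc(149, 25) -> calc(25, 24) -> calc(24, 1) -> calc(1, 0) -> 1

Answer: 1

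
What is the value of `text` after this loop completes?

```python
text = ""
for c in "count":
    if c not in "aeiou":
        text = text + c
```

Remove vowels from 'count'
`text` takes the values: "" → "c" → "cn" → "cnt"

Answer: "cnt"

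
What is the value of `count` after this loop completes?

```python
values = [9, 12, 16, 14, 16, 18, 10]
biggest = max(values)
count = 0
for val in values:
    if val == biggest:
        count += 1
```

Count of max value 18 in [9, 12, 16, 14, 16, 18, 10]
`count` takes the values: 0 → 1

Answer: 1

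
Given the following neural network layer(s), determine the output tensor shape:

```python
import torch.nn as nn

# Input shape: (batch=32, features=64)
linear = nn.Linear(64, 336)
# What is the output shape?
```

Input: (32, 64) -> Output: (32, 336)

Answer: (32, 336)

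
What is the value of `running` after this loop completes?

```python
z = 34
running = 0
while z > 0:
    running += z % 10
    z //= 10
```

Sum digits of 34
`running` takes the values: 0 → 4 → 7

Answer: 7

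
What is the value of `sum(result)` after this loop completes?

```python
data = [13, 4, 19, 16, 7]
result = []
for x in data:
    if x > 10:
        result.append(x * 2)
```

Sum of doubled values > 10
`result` takes the values: [] → [26] → [26, 38] → [26, 38, 32]
So `sum(result)` = 96

Answer: 96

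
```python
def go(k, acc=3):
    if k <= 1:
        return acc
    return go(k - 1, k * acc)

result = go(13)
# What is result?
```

Accumulator trace (n, acc): (13, 3) -> (12, 39) -> (11, 468) -> (10, 5148) -> (9, 51480) -> (8, 463320) -> (7, 3706560) -> (6, 25945920) -> (5, 155675520) -> (4, 778377600) -> (3, 3113510400) -> (2, 9340531200) -> (1, 18681062400) -> return 18681062400

Answer: 18681062400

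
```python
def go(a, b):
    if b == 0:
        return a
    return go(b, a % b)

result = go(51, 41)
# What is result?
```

go(51, 41) -> go(41, 10) -> go(10, 1) -> go(1, 0) -> 1

Answer: 1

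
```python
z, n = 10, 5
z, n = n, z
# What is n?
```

Trace:
`z, n = 10, 5` → z = 10; n = 5
`z, n = n, z` → z = 5; n = 10
So n = 10

Answer: 10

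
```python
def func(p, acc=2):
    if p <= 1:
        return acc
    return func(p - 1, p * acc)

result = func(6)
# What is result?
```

Accumulator trace (n, acc): (6, 2) -> (5, 12) -> (4, 60) -> (3, 240) -> (2, 720) -> (1, 1440) -> return 1440

Answer: 1440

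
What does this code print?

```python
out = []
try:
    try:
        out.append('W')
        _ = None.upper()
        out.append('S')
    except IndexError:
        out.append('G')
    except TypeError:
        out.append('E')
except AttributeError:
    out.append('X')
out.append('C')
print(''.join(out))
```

Execution trace: 'W' (inner try body) → 'X' (outer except AttributeError) → 'C' (after the try/except). Output: WXC

Answer: WXC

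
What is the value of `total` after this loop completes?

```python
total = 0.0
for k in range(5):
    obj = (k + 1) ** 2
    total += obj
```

Sum of squared losses 1² + 2² + ... + 5²
`total` takes the values: 0.0 → 1.0 → 5.0 → 14.0 → 30.0 → 55.0

Answer: 55.0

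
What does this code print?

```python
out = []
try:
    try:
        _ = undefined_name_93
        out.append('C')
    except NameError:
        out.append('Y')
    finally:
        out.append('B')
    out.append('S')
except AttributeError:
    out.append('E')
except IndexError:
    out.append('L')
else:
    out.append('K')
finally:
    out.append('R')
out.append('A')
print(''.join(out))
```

Execution trace: 'Y' (inner except NameError) → 'B' (inner finally) → 'S' (try body, no exception) → 'K' (else) → 'R' (finally) → 'A' (after the try/except). Output: YBSKRA

Answer: YBSKRA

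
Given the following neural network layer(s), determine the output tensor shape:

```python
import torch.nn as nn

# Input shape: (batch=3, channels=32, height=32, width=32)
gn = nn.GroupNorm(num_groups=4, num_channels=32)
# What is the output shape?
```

Input: (3, 32, 32, 32) -> Output: (3, 32, 32, 32)

Answer: (3, 32, 32, 32)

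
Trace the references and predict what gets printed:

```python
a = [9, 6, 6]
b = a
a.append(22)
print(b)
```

Key concept: basic list aliasing.
Step by step:
`a = [9, 6, 6]` → a = [9, 6, 6]
`b = a` → b = [9, 6, 6] (same object as a)
`a.append(22)` → a = [9, 6, 6, 22] (same object as b); b = [9, 6, 6, 22] (same object as a)
`print(b)` → prints [9, 6, 6, 22]

Answer: [9, 6, 6, 22]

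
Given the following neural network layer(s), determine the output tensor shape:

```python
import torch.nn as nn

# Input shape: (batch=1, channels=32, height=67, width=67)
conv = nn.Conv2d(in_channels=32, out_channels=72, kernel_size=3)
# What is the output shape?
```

Input: (1, 32, 67, 67) -> Output: (1, 72, 65, 65)

Answer: (1, 72, 65, 65)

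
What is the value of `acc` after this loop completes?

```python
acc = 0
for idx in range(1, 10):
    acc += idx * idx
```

Sum of squares 1² to 9² = 285
`acc` takes the values: 0 → 1 → 5 → 14 → 30 → 55 → 91 → 140 → 204 → 285

Answer: 285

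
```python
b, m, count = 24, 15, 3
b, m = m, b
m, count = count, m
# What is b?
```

Trace:
`b, m, count = 24, 15, 3` → b = 24; m = 15; count = 3
`b, m = m, b` → b = 15; m = 24
`m, count = count, m` → m = 3; count = 24
So b = 15

Answer: 15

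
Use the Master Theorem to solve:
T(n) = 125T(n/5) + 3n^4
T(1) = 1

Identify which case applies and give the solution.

a=125, b=5, f(n)=3n^4. log_5(125) = 3. Since c=4 > 3 and the regularity condition holds (125(n/5)^4 = (125/5^4)n^4 with 125/5^4 < 1), Case 3 applies: T(n) = Θ(f(n)) = O(n^4).

Answer: O(n^4) - Case 3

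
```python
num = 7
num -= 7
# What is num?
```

Trace:
`num = 7` → num = 7
`num -= 7` → num = 0
So num = 0

Answer: 0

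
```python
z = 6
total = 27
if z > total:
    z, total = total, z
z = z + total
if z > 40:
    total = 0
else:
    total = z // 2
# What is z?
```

Trace:
`z = 6` → z = 6
`total = 27` → total = 27
`if z > total: ...` → z > total is False → no variable changes
`z = z + total` → z = 33
`if z > 40: ...` → z > 40 is False, take else branch → total = 16
So z = 33

Answer: 33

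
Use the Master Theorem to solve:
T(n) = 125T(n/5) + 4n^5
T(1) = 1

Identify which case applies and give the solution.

a=125, b=5, f(n)=4n^5. log_5(125) = 3. Since c=5 > 3 and the regularity condition holds (125(n/5)^5 = (125/5^5)n^5 with 125/5^5 < 1), Case 3 applies: T(n) = Θ(f(n)) = O(n^5).

Answer: O(n^5) - Case 3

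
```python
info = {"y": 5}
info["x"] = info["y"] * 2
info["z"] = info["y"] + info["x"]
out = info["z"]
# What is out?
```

Trace:
`info = {"y": 5}` → info = {'y': 5}
`info["x"] = info["y"] * 2` → info = {'y': 5, 'x': 10}
`info["z"] = info["y"] + info["x"]` → info = {'y': 5, 'x': 10, 'z': 15}
`out = info["z"]` → out = 15
So out = 15

Answer: 15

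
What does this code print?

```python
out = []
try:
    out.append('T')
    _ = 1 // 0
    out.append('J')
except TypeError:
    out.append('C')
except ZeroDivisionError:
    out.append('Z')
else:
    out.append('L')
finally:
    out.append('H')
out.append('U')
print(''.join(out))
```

Execution trace: 'T' (try body) → 'Z' (except ZeroDivisionError) → 'H' (finally) → 'U' (after the try/except). Output: TZHU

Answer: TZHU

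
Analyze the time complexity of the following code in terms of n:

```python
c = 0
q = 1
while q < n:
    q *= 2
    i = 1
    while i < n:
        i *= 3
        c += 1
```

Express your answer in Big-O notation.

Each loop level contributes: log n × log n. Multiplying the contributions gives O(log² n).

Answer: O(log² n)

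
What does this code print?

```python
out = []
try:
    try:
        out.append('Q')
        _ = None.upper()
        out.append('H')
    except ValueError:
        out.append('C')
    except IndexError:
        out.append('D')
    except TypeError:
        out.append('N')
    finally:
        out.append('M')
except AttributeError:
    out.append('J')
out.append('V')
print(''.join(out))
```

Execution trace: 'Q' (try body) → 'M' (finally) → 'J' (outer except AttributeError) → 'V' (after the try/except). Output: QMJV

Answer: QMJV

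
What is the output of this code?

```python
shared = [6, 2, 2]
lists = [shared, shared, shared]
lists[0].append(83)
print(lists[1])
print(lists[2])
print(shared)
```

Key concept: list of same reference.
Step by step:
`shared = [6, 2, 2]` → shared = [6, 2, 2]
`lists = [shared, shared, shared]` → lists = [[6, 2, 2], [6, 2, 2], [6, 2, 2]]
`lists[0].append(83)` → shared = [6, 2, 2, 83]; lists = [[6, 2, 2, 83], [6, 2, 2, 83], [6, 2, 2, 83]]
`print(lists[1])` → prints [6, 2, 2, 83]
`print(lists[2])` → prints [6, 2, 2, 83]
`print(shared)` → prints [6, 2, 2, 83]

Answer:
[6, 2, 2, 83]
[6, 2, 2, 83]
[6, 2, 2, 83]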